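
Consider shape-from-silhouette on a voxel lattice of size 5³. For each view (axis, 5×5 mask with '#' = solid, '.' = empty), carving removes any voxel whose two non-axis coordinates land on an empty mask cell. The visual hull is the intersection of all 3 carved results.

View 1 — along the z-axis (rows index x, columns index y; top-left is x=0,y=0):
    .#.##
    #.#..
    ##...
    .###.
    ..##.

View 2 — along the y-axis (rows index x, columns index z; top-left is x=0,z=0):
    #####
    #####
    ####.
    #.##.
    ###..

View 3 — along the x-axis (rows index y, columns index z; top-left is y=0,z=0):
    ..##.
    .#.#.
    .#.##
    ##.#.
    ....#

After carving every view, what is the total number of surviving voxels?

before carving: 125 voxels (5×5×5)
[1] z-view keeps 12 columns → grid now 60
[2] y-view keeps 20 columns → grid now 48
[3] x-view keeps 11 columns → grid now 22

22 voxels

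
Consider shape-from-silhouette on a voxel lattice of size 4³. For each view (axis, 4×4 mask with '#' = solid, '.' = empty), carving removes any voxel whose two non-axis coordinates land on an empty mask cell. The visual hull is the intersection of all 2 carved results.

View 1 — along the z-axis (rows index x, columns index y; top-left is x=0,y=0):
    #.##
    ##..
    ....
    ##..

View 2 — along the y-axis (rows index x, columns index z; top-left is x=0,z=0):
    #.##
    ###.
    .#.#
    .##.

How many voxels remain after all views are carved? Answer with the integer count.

|visual hull| = 19

start: 4×4×4 = 64 voxels
V1 z: intersect with XY mask (7 set) -- 28 left
V2 y: intersect with XZ mask (10 set) -- 19 left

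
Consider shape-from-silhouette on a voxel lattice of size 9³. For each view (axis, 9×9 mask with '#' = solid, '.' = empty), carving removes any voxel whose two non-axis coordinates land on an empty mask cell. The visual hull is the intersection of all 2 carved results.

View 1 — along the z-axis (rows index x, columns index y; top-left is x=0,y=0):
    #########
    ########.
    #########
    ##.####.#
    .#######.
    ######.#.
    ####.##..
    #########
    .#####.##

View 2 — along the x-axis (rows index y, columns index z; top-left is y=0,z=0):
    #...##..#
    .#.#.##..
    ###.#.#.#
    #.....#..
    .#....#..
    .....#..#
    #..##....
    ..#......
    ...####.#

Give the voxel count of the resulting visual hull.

start: 9×9×9 = 729 voxels
carve view 1 (along z, XY-mask fill 69/81): 621 voxels remain
carve view 2 (along x, YZ-mask fill 29/81): 217 voxels remain

voxel count = 217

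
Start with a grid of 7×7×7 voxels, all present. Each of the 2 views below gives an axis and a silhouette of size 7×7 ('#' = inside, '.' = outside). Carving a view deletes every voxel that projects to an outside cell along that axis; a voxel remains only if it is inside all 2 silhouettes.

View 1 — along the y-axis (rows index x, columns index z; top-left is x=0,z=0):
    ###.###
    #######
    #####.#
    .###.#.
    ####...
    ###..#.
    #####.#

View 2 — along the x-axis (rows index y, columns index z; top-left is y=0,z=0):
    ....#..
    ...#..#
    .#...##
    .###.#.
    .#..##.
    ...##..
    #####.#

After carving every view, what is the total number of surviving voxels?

before carving: 343 voxels (7×7×7)
carve view 1 (along y, XZ-mask fill 37/49): 259 voxels remain
carve view 2 (along x, YZ-mask fill 21/49): 108 voxels remain

remaining voxels: 108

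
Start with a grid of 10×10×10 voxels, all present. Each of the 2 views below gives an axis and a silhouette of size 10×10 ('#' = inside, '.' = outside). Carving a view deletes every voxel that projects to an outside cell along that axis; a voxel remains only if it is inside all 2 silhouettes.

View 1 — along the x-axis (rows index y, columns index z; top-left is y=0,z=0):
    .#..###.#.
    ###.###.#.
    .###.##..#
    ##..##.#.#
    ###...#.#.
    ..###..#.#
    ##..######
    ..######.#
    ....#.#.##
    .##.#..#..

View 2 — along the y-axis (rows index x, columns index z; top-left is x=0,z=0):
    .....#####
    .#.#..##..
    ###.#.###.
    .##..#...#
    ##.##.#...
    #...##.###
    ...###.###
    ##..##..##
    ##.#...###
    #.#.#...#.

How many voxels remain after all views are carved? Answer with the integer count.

before carving: 1000 voxels (10×10×10)
  1. axis=0 (YZ plane), |mask|=57  ⇒  voxels=570
  2. axis=1 (XZ plane), |mask|=53  ⇒  voxels=303

|visual hull| = 303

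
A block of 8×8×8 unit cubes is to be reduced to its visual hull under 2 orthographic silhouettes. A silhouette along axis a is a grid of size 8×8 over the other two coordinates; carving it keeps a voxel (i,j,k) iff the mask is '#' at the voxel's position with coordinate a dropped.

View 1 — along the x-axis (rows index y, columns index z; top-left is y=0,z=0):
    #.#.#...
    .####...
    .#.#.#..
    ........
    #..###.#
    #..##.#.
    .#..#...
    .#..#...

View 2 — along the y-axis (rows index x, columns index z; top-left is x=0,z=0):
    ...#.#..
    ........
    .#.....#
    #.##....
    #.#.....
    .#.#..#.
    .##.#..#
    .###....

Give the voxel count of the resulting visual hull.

full grid |V| = 512
  1. axis=0 (YZ plane), |mask|=23  ⇒  voxels=184
  2. axis=1 (XZ plane), |mask|=19  ⇒  voxels=57

voxel count = 57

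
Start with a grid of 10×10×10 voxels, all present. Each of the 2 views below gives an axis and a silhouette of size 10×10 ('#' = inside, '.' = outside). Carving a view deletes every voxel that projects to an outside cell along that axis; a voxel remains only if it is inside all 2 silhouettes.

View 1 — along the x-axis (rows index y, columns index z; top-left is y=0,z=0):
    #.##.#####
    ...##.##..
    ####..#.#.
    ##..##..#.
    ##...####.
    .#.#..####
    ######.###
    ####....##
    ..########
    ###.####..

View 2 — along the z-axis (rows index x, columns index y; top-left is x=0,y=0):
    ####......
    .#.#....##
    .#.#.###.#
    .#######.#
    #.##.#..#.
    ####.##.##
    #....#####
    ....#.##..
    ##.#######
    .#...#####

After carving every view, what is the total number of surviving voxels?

initial block: 10^3 = 1000
[1] x-view keeps 65 columns → grid now 650
[2] z-view keeps 59 columns → grid now 383

remaining voxels: 383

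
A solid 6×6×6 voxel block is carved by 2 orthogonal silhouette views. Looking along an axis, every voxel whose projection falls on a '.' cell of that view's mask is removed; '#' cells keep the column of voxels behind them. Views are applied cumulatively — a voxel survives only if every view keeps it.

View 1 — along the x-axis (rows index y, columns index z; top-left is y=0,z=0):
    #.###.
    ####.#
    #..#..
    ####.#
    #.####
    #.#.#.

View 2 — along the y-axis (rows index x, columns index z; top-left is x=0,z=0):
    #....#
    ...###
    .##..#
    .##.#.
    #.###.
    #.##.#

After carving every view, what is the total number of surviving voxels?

|visual hull| = 78

full grid |V| = 216
V1 x: intersect with YZ mask (24 set) -- 144 left
V2 y: intersect with XZ mask (19 set) -- 78 left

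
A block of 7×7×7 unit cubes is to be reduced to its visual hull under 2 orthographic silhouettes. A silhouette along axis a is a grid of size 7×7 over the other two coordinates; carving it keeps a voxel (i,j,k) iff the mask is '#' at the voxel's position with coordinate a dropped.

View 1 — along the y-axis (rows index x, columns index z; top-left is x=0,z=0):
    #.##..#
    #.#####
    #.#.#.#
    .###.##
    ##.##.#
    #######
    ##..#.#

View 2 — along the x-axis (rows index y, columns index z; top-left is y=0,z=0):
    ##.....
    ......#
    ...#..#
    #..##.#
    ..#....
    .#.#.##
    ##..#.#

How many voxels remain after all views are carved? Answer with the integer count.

voxel count = 98

initial block: 7^3 = 343
step 1: project along y, AND mask (35/49) → |grid| = 245
step 2: project along x, AND mask (18/49) → |grid| = 98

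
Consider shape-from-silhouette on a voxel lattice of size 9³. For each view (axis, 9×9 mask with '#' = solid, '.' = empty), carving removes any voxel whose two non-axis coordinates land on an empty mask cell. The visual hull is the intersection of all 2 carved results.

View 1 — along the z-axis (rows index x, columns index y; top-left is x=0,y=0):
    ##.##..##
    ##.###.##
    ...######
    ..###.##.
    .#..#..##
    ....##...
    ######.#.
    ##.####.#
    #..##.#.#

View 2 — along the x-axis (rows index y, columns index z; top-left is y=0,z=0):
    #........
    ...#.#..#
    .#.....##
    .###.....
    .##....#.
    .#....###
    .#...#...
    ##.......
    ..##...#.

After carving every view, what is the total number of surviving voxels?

initial block: 9^3 = 729
step 1: project along z, AND mask (49/81) → |grid| = 441
step 2: project along x, AND mask (24/81) → |grid| = 132

remaining voxels: 132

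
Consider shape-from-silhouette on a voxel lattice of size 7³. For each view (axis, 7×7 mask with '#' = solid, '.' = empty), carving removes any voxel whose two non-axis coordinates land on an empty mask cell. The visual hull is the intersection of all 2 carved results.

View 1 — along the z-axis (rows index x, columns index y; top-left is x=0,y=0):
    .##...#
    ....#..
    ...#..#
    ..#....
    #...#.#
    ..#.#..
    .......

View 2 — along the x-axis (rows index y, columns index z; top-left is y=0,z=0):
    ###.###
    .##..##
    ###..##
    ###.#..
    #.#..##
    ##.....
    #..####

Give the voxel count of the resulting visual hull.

remaining voxels: 56

start: 7×7×7 = 343 voxels
  1. axis=2 (XY plane), |mask|=12  ⇒  voxels=84
  2. axis=0 (YZ plane), |mask|=30  ⇒  voxels=56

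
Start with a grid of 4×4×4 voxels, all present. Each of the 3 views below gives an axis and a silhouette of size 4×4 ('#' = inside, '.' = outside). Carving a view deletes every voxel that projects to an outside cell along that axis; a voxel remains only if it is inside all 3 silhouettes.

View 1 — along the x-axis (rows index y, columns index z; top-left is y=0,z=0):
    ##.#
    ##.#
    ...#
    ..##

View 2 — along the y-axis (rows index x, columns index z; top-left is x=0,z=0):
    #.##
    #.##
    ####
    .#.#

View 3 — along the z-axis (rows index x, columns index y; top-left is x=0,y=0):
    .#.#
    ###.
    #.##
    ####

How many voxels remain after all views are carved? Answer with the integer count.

|visual hull| = 21

before carving: 64 voxels (4×4×4)
[1] x-view keeps 9 columns → grid now 36
[2] y-view keeps 12 columns → grid now 29
[3] z-view keeps 12 columns → grid now 21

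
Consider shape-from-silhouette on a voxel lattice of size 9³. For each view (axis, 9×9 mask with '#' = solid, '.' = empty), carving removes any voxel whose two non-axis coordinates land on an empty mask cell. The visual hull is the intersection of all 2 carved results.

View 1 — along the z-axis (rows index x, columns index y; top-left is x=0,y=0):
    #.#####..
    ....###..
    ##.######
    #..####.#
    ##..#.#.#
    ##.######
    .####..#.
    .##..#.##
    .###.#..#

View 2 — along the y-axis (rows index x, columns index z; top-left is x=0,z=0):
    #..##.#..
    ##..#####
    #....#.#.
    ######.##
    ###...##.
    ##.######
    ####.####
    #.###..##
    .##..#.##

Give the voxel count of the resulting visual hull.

voxel count = 301

initial block: 9^3 = 729
carve view 1 (along z, XY-mask fill 51/81): 459 voxels remain
carve view 2 (along y, XZ-mask fill 54/81): 301 voxels remain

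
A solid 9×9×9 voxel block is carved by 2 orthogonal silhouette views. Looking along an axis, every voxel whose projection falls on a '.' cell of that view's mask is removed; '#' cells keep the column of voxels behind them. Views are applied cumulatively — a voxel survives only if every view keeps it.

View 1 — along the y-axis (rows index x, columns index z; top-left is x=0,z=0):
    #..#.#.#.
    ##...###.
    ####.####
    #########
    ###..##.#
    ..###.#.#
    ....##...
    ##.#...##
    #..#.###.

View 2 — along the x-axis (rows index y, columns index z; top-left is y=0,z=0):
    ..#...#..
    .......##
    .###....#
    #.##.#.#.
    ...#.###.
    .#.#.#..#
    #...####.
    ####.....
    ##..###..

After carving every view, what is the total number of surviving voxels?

remaining voxels: 198

before carving: 729 voxels (9×9×9)
[1] y-view keeps 49 columns → grid now 441
[2] x-view keeps 35 columns → grid now 198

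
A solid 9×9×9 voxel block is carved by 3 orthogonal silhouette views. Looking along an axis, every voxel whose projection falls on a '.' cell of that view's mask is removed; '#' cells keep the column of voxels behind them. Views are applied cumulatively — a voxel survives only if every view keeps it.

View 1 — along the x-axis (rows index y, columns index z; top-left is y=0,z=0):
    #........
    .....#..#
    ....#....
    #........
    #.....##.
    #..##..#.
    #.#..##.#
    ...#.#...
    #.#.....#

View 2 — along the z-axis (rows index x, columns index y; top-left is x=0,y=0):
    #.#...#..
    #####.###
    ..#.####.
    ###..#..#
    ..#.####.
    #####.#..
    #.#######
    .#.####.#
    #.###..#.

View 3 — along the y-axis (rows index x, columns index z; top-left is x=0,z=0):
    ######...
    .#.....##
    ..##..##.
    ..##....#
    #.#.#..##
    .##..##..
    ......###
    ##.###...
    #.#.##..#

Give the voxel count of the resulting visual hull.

remaining voxels: 54

full grid |V| = 729
  1. axis=0 (YZ plane), |mask|=22  ⇒  voxels=198
  2. axis=2 (XY plane), |mask|=51  ⇒  voxels=125
  3. axis=1 (XZ plane), |mask|=38  ⇒  voxels=54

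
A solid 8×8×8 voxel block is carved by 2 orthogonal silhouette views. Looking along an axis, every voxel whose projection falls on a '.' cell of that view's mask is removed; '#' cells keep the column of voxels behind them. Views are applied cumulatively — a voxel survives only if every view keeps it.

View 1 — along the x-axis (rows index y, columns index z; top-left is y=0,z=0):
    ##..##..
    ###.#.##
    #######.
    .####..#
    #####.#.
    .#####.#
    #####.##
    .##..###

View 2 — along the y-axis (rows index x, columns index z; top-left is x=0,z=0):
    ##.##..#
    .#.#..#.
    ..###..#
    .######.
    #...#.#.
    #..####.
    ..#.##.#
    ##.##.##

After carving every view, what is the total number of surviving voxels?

initial block: 8^3 = 512
  1. axis=0 (YZ plane), |mask|=46  ⇒  voxels=368
  2. axis=1 (XZ plane), |mask|=36  ⇒  voxels=209

voxel count = 209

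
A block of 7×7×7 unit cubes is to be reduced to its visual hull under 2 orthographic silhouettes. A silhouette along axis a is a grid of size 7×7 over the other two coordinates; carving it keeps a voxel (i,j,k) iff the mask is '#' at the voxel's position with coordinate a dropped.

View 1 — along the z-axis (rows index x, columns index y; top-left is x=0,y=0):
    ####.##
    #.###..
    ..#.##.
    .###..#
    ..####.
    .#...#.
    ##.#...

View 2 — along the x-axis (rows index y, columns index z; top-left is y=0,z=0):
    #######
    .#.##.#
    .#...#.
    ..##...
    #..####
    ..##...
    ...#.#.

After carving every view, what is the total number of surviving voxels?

full grid |V| = 343
[1] z-view keeps 26 columns → grid now 182
[2] x-view keeps 24 columns → grid now 84

voxel count = 84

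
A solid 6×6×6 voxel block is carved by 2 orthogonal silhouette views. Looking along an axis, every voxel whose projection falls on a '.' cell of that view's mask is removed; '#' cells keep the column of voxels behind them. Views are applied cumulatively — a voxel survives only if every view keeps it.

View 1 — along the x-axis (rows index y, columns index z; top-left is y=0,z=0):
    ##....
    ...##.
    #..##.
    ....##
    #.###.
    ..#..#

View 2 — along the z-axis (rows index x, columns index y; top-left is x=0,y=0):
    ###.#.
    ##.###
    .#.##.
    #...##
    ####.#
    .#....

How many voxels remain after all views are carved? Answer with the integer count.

52 voxels

initial block: 6^3 = 216
step 1: project along x, AND mask (15/36) → |grid| = 90
step 2: project along z, AND mask (21/36) → |grid| = 52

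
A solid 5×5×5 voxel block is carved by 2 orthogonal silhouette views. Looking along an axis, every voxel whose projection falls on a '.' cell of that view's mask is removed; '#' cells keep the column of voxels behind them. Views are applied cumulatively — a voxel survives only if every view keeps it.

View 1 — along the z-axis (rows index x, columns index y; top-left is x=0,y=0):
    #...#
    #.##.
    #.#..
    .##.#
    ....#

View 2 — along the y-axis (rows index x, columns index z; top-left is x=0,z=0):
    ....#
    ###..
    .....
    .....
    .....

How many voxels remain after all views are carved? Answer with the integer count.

voxel count = 11

initial block: 5^3 = 125
  1. axis=2 (XY plane), |mask|=11  ⇒  voxels=55
  2. axis=1 (XZ plane), |mask|=4  ⇒  voxels=11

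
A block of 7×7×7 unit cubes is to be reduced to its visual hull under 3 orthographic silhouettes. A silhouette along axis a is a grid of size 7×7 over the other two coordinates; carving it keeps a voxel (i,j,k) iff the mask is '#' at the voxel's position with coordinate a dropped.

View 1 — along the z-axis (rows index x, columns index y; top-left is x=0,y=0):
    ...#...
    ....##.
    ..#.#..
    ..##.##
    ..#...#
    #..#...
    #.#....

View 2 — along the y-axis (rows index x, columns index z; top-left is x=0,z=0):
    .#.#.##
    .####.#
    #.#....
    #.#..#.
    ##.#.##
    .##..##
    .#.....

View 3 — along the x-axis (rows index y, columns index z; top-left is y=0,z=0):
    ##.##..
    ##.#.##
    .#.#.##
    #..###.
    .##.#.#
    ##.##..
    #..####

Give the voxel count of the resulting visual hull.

voxel count = 28

before carving: 343 voxels (7×7×7)
  1. axis=2 (XY plane), |mask|=15  ⇒  voxels=105
  2. axis=1 (XZ plane), |mask|=24  ⇒  voxels=50
  3. axis=0 (YZ plane), |mask|=30  ⇒  voxels=28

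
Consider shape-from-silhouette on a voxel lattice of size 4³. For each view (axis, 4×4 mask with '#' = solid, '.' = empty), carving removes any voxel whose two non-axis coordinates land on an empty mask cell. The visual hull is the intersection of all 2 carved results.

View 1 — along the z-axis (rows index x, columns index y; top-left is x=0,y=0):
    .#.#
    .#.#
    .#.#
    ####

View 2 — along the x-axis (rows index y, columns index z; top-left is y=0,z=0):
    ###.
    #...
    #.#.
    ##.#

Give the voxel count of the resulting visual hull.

initial block: 4^3 = 64
V1 z: intersect with XY mask (10 set) -- 40 left
V2 x: intersect with YZ mask (9 set) -- 21 left

|visual hull| = 21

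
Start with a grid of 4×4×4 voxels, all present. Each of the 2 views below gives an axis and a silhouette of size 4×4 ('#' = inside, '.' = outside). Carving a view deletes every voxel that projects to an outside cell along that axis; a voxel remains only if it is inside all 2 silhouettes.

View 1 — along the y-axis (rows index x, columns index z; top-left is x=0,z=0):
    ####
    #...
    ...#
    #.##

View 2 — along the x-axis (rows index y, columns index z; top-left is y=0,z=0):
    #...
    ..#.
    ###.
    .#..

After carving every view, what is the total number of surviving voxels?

12 voxels

full grid |V| = 64
  1. axis=1 (XZ plane), |mask|=9  ⇒  voxels=36
  2. axis=0 (YZ plane), |mask|=6  ⇒  voxels=12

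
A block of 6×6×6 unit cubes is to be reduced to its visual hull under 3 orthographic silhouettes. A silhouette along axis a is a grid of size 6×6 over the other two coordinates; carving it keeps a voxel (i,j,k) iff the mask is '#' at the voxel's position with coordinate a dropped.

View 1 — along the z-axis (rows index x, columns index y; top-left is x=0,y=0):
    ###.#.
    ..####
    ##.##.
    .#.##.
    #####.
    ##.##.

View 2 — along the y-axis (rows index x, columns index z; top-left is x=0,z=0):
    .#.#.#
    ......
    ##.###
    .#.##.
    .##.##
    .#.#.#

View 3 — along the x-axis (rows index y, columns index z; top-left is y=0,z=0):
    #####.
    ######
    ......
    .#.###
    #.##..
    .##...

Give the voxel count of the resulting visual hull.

|visual hull| = 48

before carving: 216 voxels (6×6×6)
carve view 1 (along z, XY-mask fill 24/36): 144 voxels remain
carve view 2 (along y, XZ-mask fill 18/36): 73 voxels remain
carve view 3 (along x, YZ-mask fill 20/36): 48 voxels remain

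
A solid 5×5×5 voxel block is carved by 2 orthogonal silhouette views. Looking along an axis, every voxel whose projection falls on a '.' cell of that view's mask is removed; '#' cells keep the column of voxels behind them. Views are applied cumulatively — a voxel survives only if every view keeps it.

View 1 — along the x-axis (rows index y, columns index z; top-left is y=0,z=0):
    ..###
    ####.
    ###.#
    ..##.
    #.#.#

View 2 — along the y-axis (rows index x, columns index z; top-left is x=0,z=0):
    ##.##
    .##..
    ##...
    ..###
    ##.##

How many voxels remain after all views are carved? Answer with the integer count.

full grid |V| = 125
V1 x: intersect with YZ mask (16 set) -- 80 left
V2 y: intersect with XZ mask (15 set) -- 45 left

remaining voxels: 45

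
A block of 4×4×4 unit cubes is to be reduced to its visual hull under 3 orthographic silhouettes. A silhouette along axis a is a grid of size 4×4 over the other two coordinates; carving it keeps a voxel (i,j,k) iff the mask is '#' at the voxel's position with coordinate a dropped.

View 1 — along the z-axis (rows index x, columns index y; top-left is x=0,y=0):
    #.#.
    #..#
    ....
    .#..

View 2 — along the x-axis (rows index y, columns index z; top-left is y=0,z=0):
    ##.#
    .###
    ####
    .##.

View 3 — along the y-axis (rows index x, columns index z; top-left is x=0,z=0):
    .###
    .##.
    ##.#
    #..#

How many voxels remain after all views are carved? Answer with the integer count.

|visual hull| = 9

start: 4×4×4 = 64 voxels
carve view 1 (along z, XY-mask fill 5/16): 20 voxels remain
carve view 2 (along x, YZ-mask fill 12/16): 15 voxels remain
carve view 3 (along y, XZ-mask fill 10/16): 9 voxels remain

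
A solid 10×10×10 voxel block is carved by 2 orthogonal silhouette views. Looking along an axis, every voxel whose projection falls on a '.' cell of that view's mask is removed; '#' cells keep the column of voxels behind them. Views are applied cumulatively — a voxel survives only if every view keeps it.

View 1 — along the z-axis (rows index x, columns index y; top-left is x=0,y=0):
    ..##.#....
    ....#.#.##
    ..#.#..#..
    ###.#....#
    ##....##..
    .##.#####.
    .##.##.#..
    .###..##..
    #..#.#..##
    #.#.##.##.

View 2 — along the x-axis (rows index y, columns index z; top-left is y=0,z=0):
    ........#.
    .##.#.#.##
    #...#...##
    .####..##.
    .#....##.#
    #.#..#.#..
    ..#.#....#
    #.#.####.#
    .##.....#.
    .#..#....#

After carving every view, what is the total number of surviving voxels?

before carving: 1000 voxels (10×10×10)
after view 1 [z-axis, 47 of 100 cells solid] → remaining = 470
after view 2 [x-axis, 41 of 100 cells solid] → remaining = 199

remaining voxels: 199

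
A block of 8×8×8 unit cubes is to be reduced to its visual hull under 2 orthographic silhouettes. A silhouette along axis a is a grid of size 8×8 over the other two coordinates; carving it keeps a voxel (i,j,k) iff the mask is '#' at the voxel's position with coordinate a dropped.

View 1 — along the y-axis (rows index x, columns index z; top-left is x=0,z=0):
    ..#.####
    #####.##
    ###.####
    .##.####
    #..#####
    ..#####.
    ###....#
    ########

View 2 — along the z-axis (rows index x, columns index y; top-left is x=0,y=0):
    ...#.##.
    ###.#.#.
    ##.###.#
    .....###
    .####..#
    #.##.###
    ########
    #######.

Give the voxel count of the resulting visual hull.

full grid |V| = 512
step 1: project along y, AND mask (48/64) → |grid| = 384
step 2: project along z, AND mask (43/64) → |grid| = 258

|visual hull| = 258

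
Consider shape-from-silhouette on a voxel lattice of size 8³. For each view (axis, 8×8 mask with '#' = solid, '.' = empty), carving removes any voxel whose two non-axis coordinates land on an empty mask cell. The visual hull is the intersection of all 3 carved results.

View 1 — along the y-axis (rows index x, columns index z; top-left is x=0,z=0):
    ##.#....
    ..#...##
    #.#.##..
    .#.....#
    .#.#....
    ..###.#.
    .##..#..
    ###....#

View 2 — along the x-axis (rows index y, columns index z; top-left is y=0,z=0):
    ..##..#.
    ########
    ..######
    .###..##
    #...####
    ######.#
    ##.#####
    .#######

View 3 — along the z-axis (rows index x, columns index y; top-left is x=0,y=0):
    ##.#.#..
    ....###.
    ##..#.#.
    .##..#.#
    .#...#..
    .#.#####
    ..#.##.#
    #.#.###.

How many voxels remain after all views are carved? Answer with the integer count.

remaining voxels: 77

initial block: 8^3 = 512
[1] y-view keeps 25 columns → grid now 200
[2] x-view keeps 48 columns → grid now 147
[3] z-view keeps 32 columns → grid now 77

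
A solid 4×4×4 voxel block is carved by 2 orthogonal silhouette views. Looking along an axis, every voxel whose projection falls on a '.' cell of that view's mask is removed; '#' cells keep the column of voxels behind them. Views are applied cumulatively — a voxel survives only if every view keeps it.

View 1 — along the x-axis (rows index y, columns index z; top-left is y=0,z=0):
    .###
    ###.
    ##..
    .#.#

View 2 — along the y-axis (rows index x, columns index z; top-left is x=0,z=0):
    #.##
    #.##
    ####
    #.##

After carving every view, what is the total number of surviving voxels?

28 voxels

start: 4×4×4 = 64 voxels
[1] x-view keeps 10 columns → grid now 40
[2] y-view keeps 13 columns → grid now 28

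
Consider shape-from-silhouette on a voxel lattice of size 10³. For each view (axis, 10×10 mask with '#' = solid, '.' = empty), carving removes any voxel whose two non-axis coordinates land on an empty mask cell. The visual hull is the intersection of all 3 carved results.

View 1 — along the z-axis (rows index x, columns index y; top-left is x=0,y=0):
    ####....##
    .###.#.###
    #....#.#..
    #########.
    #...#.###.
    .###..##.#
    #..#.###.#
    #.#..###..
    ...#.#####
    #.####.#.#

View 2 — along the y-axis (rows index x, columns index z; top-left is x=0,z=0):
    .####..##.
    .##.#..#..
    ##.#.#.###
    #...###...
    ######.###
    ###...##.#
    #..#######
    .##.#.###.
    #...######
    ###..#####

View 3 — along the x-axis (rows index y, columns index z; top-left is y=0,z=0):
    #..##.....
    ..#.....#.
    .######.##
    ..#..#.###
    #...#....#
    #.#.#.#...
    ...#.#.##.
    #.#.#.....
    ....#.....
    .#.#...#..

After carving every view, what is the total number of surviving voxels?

voxel count = 141

initial block: 10^3 = 1000
after view 1 [z-axis, 60 of 100 cells solid] → remaining = 600
after view 2 [y-axis, 65 of 100 cells solid] → remaining = 378
after view 3 [x-axis, 36 of 100 cells solid] → remaining = 141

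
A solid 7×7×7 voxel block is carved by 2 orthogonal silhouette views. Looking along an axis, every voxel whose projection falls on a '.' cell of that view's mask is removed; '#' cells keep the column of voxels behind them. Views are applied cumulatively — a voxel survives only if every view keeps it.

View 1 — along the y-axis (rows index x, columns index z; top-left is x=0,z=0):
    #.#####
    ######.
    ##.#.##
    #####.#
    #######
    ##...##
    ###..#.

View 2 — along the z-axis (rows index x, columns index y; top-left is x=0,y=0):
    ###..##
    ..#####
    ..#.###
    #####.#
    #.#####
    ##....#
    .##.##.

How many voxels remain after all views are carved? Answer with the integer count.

full grid |V| = 343
[1] y-view keeps 38 columns → grid now 266
[2] z-view keeps 33 columns → grid now 186

remaining voxels: 186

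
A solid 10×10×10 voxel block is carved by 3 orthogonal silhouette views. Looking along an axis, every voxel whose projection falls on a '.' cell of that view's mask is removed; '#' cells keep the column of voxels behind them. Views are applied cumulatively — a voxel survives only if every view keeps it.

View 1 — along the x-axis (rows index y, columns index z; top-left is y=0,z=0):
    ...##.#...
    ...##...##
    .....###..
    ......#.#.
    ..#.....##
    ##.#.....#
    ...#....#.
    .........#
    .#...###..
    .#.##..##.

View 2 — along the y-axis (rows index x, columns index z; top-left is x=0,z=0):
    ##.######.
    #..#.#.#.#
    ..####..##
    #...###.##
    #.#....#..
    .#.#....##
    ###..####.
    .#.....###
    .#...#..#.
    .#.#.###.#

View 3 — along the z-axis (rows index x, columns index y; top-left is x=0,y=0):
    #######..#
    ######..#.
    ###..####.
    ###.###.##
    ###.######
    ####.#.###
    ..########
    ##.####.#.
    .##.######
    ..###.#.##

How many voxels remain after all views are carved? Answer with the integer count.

|visual hull| = 129

initial block: 10^3 = 1000
[1] x-view keeps 31 columns → grid now 310
[2] y-view keeps 52 columns → grid now 167
[3] z-view keeps 76 columns → grid now 129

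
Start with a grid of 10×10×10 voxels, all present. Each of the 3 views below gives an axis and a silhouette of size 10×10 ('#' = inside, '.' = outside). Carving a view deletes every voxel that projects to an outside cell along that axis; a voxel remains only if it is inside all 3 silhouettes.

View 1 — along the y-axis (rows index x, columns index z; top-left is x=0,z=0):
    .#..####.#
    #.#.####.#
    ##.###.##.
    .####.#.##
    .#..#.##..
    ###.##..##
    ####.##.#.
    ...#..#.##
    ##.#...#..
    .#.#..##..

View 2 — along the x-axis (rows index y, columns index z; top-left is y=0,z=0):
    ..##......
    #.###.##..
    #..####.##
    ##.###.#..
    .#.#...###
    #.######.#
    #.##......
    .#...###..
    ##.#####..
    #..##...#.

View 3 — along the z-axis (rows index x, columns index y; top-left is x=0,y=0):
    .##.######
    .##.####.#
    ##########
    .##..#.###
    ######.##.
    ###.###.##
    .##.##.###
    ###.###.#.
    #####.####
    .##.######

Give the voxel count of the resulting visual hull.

full grid |V| = 1000
after view 1 [y-axis, 57 of 100 cells solid] → remaining = 570
after view 2 [x-axis, 52 of 100 cells solid] → remaining = 299
after view 3 [z-axis, 78 of 100 cells solid] → remaining = 247

|visual hull| = 247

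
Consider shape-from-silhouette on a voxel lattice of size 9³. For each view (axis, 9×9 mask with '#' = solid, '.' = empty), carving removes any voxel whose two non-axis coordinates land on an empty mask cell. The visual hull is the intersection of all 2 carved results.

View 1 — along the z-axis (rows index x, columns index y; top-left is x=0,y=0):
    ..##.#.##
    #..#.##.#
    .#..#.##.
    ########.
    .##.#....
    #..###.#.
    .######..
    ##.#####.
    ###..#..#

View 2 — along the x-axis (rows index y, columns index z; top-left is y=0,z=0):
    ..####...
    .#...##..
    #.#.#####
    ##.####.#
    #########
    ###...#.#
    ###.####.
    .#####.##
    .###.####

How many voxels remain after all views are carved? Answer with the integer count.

full grid |V| = 729
carve view 1 (along z, XY-mask fill 48/81): 432 voxels remain
carve view 2 (along x, YZ-mask fill 56/81): 295 voxels remain

295 voxels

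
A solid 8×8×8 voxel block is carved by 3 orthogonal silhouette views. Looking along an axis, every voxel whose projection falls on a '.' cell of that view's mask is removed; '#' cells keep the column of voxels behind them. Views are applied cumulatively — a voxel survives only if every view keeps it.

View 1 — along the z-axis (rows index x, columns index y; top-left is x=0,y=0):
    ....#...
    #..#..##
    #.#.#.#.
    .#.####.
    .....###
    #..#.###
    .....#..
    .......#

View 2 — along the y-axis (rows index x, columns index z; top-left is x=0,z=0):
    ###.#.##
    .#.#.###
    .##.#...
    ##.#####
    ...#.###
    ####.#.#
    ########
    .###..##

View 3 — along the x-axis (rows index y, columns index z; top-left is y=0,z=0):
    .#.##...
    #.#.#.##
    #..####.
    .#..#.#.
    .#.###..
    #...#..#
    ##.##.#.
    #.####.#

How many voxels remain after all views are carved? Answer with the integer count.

voxel count = 63

full grid |V| = 512
step 1: project along z, AND mask (24/64) → |grid| = 192
step 2: project along y, AND mask (44/64) → |grid| = 128
step 3: project along x, AND mask (34/64) → |grid| = 63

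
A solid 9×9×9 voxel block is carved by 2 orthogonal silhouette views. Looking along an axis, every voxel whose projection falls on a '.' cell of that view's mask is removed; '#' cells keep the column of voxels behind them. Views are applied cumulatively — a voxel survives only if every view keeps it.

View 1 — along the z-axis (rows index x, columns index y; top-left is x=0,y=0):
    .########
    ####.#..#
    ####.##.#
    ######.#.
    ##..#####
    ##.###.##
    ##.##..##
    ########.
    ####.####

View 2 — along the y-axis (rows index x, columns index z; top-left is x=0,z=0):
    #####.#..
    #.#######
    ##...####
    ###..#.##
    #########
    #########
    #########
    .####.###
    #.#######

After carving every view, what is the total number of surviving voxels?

remaining voxels: 480

start: 9×9×9 = 729 voxels
step 1: project along z, AND mask (64/81) → |grid| = 576
step 2: project along y, AND mask (68/81) → |grid| = 480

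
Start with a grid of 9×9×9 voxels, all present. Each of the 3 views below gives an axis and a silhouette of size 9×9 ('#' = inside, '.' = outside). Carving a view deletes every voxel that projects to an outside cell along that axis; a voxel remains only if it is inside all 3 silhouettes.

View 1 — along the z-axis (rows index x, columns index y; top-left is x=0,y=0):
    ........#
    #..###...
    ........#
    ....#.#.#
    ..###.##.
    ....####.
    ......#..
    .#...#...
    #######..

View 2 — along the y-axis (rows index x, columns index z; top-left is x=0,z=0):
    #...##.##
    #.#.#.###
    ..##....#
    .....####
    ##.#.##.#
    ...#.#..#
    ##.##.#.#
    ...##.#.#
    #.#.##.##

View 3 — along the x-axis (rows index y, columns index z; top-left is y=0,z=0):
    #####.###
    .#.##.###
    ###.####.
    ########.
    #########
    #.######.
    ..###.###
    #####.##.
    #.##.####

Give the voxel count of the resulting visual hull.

voxel count = 114

initial block: 9^3 = 729
step 1: project along z, AND mask (28/81) → |grid| = 252
step 2: project along y, AND mask (43/81) → |grid| = 142
step 3: project along x, AND mask (65/81) → |grid| = 114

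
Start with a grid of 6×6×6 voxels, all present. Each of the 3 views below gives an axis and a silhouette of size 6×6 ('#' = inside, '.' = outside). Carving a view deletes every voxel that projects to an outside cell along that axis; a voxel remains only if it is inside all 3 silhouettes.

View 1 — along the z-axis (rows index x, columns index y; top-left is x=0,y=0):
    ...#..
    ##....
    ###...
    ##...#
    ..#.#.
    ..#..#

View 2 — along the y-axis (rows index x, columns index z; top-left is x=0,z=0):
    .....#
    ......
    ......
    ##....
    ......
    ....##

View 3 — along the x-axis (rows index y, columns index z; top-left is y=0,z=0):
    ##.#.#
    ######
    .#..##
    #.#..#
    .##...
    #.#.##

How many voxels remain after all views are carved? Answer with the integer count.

10 voxels

start: 6×6×6 = 216 voxels
[1] z-view keeps 13 columns → grid now 78
[2] y-view keeps 5 columns → grid now 11
[3] x-view keeps 22 columns → grid now 10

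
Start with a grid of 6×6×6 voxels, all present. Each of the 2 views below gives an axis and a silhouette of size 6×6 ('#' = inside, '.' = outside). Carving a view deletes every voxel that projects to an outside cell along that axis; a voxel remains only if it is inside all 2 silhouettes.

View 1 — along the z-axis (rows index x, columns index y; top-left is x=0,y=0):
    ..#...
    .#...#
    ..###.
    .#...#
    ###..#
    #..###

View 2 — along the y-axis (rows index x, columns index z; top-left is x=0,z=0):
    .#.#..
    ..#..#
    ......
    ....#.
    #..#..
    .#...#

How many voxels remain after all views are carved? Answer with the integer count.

24 voxels

before carving: 216 voxels (6×6×6)
V1 z: intersect with XY mask (16 set) -- 96 left
V2 y: intersect with XZ mask (9 set) -- 24 left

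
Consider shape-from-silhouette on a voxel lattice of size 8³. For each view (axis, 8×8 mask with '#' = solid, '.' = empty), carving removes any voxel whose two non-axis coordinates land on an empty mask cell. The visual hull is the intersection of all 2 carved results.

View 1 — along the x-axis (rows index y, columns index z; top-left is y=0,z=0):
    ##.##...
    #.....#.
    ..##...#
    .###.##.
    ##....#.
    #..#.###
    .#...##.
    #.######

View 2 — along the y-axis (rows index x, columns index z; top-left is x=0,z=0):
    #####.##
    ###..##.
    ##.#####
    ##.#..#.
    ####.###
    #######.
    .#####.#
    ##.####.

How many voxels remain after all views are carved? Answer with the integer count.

remaining voxels: 205

full grid |V| = 512
step 1: project along x, AND mask (32/64) → |grid| = 256
step 2: project along y, AND mask (49/64) → |grid| = 205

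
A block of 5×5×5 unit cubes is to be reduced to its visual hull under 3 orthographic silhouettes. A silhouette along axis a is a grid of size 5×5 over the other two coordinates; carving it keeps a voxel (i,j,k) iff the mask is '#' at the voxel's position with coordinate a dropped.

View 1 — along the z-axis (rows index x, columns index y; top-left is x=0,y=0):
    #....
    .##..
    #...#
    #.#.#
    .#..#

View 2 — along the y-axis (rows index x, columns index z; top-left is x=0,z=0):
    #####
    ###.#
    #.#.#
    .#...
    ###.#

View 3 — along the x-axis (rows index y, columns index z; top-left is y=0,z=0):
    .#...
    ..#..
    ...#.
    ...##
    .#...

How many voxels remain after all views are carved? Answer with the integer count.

before carving: 125 voxels (5×5×5)
carve view 1 (along z, XY-mask fill 10/25): 50 voxels remain
carve view 2 (along y, XZ-mask fill 17/25): 30 voxels remain
carve view 3 (along x, YZ-mask fill 6/25): 6 voxels remain

remaining voxels: 6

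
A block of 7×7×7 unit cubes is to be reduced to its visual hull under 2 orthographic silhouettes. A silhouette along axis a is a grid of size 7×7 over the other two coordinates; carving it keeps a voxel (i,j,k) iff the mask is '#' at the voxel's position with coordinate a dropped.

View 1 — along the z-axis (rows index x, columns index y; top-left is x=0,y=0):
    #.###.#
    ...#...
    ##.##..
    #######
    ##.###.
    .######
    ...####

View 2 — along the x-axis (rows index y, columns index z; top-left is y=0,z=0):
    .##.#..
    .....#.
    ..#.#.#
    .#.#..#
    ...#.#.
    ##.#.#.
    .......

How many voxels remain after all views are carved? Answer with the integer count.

before carving: 343 voxels (7×7×7)
[1] z-view keeps 32 columns → grid now 224
[2] x-view keeps 16 columns → grid now 74

74 voxels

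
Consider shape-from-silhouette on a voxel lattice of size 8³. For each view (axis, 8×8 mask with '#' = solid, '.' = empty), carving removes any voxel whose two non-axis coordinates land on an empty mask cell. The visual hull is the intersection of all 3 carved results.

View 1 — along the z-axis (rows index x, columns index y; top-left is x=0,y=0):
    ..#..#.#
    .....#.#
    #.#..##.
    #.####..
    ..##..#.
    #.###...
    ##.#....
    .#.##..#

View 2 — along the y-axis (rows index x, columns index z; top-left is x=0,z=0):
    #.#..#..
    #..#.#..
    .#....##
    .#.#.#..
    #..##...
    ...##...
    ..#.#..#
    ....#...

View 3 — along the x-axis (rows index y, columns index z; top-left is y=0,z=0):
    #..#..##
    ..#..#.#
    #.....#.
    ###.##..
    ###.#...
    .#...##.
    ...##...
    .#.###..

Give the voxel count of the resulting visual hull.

|visual hull| = 33

start: 8×8×8 = 512 voxels
  1. axis=2 (XY plane), |mask|=28  ⇒  voxels=224
  2. axis=1 (XZ plane), |mask|=21  ⇒  voxels=72
  3. axis=0 (YZ plane), |mask|=27  ⇒  voxels=33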